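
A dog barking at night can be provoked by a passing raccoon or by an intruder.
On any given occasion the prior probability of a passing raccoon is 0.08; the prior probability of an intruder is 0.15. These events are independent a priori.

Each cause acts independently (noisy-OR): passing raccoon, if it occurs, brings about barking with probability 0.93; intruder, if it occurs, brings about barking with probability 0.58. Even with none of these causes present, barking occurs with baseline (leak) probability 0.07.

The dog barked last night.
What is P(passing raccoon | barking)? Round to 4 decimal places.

P(passing raccoon | barking) ≈ 0.3515

Under noisy-OR, P(barking | causes) = 1 − (1−0.07)·∏(1−qᵢ) over the active causes.
Numerator (weight on configurations with passing raccoon): 0.063573 + 0.011672 = 0.075245
The normalizing constant is 0.07×0.92×0.85 + 0.6094×0.92×0.15 + 0.9349×0.08×0.85 + 0.972658×0.08×0.15 = 0.214082
Posterior = 0.075245 / 0.214082 ≈ 0.3515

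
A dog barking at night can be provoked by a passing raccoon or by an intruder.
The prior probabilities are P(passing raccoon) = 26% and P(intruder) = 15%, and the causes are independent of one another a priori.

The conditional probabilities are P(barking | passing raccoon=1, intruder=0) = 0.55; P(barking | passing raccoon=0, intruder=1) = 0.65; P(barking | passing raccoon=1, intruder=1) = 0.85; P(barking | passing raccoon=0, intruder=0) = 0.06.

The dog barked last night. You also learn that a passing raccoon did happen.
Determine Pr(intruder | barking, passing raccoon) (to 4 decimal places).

Pr(intruder | barking, passing raccoon) ≈ 0.2143

P(barking | passing raccoon) = 0.55*0.85 + 0.85*0.15 = 0.467500 + 0.127500 = 0.595000
Restricting to configurations with intruder present: 0.85*0.15 = 0.127500.
Hence the posterior is 0.127500/0.595000 ≈ 0.2143.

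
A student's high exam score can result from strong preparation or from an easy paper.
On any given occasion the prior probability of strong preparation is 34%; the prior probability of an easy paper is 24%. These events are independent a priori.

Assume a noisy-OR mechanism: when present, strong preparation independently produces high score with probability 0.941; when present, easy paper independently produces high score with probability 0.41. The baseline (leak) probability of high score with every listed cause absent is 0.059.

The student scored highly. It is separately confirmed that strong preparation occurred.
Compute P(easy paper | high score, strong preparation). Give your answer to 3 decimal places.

P(easy paper | high score, strong preparation) ≈ 0.244

Under noisy-OR, P(high score | causes) = 1 − (1−0.059)·∏(1−qᵢ) over the active causes.
By total probability over both values of easy paper:
  P(high score | strong preparation) = 0.944481·0.76 + 0.967244·0.24
        = 0.717806 + 0.232139 = 0.949945
Keeping only the easy paper-present terms gives 0.232139, so
  P(easy paper | high score, strong preparation) = 0.232139 / 0.949945 ≈ 0.244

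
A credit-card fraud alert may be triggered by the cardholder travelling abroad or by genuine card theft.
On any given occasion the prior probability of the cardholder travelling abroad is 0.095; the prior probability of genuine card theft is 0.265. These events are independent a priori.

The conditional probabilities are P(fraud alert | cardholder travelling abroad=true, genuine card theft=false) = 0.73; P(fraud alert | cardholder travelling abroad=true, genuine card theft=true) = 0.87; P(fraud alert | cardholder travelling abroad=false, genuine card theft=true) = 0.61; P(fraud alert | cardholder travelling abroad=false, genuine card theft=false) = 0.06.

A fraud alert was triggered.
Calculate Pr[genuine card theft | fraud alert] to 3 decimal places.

For the numerator, keep only genuine card theft=true terms: 0.146293 + 0.021902 = 0.168195
Denominator P(fraud alert): 0.06*0.905*0.735 + 0.61*0.905*0.265 + 0.73*0.095*0.735 + 0.87*0.095*0.265 = 0.259078
P(genuine card theft | fraud alert) = 0.168195/0.259078 ≈ 0.649

Pr[genuine card theft | fraud alert] ≈ 0.649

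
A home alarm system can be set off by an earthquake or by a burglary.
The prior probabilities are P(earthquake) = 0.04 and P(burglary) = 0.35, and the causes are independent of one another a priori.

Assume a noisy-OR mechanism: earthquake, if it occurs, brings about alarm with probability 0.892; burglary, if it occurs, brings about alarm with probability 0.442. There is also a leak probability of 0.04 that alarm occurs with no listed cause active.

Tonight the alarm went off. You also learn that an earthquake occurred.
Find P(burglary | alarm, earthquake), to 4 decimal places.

P(burglary | alarm, earthquake) ≈ 0.3614

Under noisy-OR, P(alarm | causes) = 1 − (1−0.04)·∏(1−qᵢ) over the active causes.
Numerator (weight on configurations with burglary): 0.942147·0.35 = 0.329751
The normalizing constant is 0.89632·0.65 + 0.942147·0.35 = 0.912359
P(burglary | alarm, earthquake) = 0.329751/0.912359 ≈ 0.3614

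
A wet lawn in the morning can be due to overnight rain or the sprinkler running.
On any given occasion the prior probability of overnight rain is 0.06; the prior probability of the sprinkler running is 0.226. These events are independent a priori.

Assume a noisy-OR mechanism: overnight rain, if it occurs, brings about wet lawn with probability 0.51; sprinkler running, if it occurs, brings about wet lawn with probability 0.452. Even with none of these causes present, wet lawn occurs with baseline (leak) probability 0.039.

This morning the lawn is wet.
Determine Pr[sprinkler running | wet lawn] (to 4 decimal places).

Under noisy-OR, P(wet lawn | causes) = 1 − (1−0.039)·∏(1−qᵢ) over the active causes.
Enumerate the 4 (overnight rain, sprinkler running) configurations and weight by the priors:
  P(wet lawn) = 0.039*0.94*0.774 + 0.473372*0.94*0.226 + 0.52911*0.06*0.774 + 0.741952*0.06*0.226
        = 0.028375 + 0.100563 + 0.024572 + 0.010061 = 0.163571
Keeping only the sprinkler running-present terms gives 0.110624, so
  P(sprinkler running | wet lawn) = 0.110624 / 0.163571 ≈ 0.6763

Pr[sprinkler running | wet lawn] ≈ 0.6763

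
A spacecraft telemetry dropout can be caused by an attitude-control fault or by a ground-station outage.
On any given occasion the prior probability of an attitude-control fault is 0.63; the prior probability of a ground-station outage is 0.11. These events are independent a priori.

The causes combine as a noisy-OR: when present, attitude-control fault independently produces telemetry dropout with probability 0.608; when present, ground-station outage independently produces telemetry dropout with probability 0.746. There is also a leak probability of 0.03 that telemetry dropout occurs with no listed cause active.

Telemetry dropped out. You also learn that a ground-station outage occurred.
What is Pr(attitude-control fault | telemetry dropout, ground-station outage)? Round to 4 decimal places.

Pr(attitude-control fault | telemetry dropout, ground-station outage) ≈ 0.6712

Under noisy-OR, P(telemetry dropout | causes) = 1 − (1−0.03)·∏(1−qᵢ) over the active causes.
For the numerator, keep only attitude-control fault=true terms: 0.903419×0.63 = 0.569154
Denominator P(telemetry dropout | ground-station outage): 0.75362×0.37 + 0.903419×0.63 = 0.847993
P(attitude-control fault | telemetry dropout, ground-station outage) = 0.569154/0.847993 ≈ 0.6712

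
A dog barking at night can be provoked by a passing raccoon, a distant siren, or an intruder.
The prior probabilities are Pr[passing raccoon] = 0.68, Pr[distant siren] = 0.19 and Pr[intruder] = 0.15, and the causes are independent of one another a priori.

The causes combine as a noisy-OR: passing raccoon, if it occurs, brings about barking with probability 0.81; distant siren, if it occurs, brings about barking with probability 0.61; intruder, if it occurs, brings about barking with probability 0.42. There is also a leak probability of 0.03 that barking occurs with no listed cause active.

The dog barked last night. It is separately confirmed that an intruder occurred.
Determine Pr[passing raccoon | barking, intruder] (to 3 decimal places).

Pr[passing raccoon | barking, intruder] ≈ 0.793

Under noisy-OR, P(barking | causes) = 1 − (1−0.03)·∏(1−qᵢ) over the active causes.
P(barking | intruder) = 0.4374×0.32×0.81 + 0.780586×0.32×0.19 + 0.893106×0.68×0.81 + 0.958311×0.68×0.19 = 0.113374 + 0.047460 + 0.491923 + 0.123814 = 0.776571
Restricting to configurations with passing raccoon present: 0.491923 + 0.123814 = 0.615737.
Hence the posterior is 0.615737/0.776571 ≈ 0.793.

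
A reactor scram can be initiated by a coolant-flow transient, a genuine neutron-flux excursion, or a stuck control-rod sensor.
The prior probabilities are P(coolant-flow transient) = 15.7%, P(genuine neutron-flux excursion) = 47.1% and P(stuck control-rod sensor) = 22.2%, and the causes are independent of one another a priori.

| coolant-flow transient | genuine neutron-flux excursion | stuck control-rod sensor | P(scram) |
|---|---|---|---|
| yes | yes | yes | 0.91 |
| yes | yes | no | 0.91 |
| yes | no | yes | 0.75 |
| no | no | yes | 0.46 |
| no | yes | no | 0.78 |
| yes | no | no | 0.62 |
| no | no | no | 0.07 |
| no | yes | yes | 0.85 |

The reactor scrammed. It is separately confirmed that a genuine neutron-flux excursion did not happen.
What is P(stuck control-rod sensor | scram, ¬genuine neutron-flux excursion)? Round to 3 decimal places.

P(stuck control-rod sensor | scram, ¬genuine neutron-flux excursion) ≈ 0.480

Sum P(scram|·) weighted by the priors over the 4 (coolant-flow transient, stuck control-rod sensor) configurations:
  P(scram | ¬genuine neutron-flux excursion) = 0.07*0.843*0.778 + 0.46*0.843*0.222 + 0.62*0.157*0.778 + 0.75*0.157*0.222
        = 0.045910 + 0.086087 + 0.075731 + 0.026141 = 0.233869
Keeping only the stuck control-rod sensor-present terms gives 0.112228, so
  P(stuck control-rod sensor | scram, ¬genuine neutron-flux excursion) = 0.112228 / 0.233869 ≈ 0.480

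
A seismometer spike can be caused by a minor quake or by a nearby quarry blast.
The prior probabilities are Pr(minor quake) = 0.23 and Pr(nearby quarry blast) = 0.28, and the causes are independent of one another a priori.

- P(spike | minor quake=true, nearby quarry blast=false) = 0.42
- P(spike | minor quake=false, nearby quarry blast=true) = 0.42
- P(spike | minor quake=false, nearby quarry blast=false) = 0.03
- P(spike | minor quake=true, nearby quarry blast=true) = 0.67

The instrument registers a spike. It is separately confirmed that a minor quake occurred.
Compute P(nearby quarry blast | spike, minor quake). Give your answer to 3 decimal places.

P(nearby quarry blast | spike, minor quake) ≈ 0.383

Weight on nearby quarry blast=true, given the evidence: 0.67*0.28 = 0.187600
The normalizing constant is 0.42*0.72 + 0.67*0.28 = 0.490000
P(nearby quarry blast | spike, minor quake) = 0.187600/0.490000 ≈ 0.383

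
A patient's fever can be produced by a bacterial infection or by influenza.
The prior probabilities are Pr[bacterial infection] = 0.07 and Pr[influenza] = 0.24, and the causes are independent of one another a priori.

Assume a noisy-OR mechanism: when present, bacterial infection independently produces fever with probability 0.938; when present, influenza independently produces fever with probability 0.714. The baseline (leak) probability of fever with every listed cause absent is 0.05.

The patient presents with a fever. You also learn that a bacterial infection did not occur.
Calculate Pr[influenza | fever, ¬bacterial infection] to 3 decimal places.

Under noisy-OR, P(fever | causes) = 1 − (1−0.05)·∏(1−qᵢ) over the active causes.
Sum P(fever|·) weighted by the priors over both values of influenza:
  P(fever | ¬bacterial infection) = 0.05×0.76 + 0.7283×0.24
        = 0.038000 + 0.174792 = 0.212792
Keeping only the influenza-present terms gives 0.174792, so
  P(influenza | fever, ¬bacterial infection) = 0.174792 / 0.212792 ≈ 0.821

Pr[influenza | fever, ¬bacterial infection] ≈ 0.821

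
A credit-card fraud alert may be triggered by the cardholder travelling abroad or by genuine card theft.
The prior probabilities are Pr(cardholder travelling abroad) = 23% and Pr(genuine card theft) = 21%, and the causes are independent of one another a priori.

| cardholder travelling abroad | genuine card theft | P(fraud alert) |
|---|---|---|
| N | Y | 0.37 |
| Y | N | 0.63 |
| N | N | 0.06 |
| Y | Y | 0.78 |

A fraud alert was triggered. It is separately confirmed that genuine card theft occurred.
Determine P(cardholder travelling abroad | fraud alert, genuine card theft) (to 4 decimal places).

P(fraud alert | genuine card theft) = 0.37·0.77 + 0.78·0.23 = 0.284900 + 0.179400 = 0.464300
The cardholder travelling abroad-present share is 0.78·0.23 = 0.179400.
So P(cardholder travelling abroad | fraud alert, genuine card theft) = 0.179400/0.464300 ≈ 0.3864.

P(cardholder travelling abroad | fraud alert, genuine card theft) ≈ 0.3864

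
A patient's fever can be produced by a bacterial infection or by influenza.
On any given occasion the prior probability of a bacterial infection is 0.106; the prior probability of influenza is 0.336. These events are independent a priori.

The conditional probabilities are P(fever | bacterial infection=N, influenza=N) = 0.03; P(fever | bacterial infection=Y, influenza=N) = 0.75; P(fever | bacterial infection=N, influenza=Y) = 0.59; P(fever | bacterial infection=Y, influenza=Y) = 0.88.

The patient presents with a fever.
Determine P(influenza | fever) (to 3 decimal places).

P(influenza | fever) ≈ 0.747

Sum P(fever|·) weighted by the priors over the 4 (bacterial infection, influenza) configurations:
  P(fever) = 0.03×0.894×0.664 + 0.59×0.894×0.336 + 0.75×0.106×0.664 + 0.88×0.106×0.336
        = 0.017808 + 0.177227 + 0.052788 + 0.031342 = 0.279165
Keeping only the influenza-present terms gives 0.208569, so
  P(influenza | fever) = 0.208569 / 0.279165 ≈ 0.747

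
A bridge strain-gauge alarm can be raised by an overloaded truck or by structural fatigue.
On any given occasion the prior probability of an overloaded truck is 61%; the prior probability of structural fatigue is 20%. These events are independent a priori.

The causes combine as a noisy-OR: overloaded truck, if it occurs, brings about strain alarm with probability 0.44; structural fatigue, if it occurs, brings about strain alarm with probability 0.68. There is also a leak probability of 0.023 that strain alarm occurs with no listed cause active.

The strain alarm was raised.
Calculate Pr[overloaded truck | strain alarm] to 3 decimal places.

Under noisy-OR, P(strain alarm | causes) = 1 − (1−0.023)·∏(1−qᵢ) over the active causes.
Numerator (weight on configurations with overloaded truck): 0.221005 + 0.100640 = 0.321645
Normalizer over all consistent configurations: 0.023×0.39×0.8 + 0.68736×0.39×0.2 + 0.45288×0.61×0.8 + 0.824922×0.61×0.2 = 0.382435
P(overloaded truck | strain alarm) = 0.321645/0.382435 ≈ 0.841

Pr[overloaded truck | strain alarm] ≈ 0.841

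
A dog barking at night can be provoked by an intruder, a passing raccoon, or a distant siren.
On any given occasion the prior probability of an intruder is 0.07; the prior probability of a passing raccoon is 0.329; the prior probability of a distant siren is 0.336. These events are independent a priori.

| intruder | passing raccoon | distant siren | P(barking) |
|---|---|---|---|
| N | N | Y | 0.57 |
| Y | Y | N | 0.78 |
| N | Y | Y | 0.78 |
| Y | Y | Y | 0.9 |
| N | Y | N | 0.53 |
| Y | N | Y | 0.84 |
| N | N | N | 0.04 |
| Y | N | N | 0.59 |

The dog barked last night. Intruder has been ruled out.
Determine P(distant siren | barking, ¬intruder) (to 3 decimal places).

P(distant siren | barking, ¬intruder) ≈ 0.616

P(barking | ¬intruder) = 0.04·0.671·0.664 + 0.57·0.671·0.336 + 0.53·0.329·0.664 + 0.78·0.329·0.336 = 0.017822 + 0.128510 + 0.115782 + 0.086224 = 0.348338
The distant siren-present share is 0.128510 + 0.086224 = 0.214734.
So P(distant siren | barking, ¬intruder) = 0.214734/0.348338 ≈ 0.616.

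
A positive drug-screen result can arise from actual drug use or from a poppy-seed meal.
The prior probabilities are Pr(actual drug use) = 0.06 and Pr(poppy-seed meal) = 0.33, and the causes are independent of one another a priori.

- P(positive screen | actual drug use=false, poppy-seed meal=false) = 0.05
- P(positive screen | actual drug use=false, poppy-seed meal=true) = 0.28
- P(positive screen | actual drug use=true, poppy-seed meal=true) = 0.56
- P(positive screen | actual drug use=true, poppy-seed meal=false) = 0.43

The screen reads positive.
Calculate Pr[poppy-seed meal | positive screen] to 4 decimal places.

Weight on poppy-seed meal=true, given the evidence: 0.086856 + 0.011088 = 0.097944
Denominator P(positive screen): 0.05·0.94·0.67 + 0.28·0.94·0.33 + 0.43·0.06·0.67 + 0.56·0.06·0.33 = 0.146720
Posterior = 0.097944 / 0.146720 ≈ 0.6676

Pr[poppy-seed meal | positive screen] ≈ 0.6676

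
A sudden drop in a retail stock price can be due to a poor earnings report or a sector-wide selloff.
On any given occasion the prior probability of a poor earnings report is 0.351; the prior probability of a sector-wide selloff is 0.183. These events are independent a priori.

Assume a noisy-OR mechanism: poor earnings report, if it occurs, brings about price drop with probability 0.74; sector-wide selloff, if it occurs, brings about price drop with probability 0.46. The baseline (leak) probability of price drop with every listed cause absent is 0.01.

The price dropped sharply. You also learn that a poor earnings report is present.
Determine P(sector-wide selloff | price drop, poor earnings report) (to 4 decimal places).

P(sector-wide selloff | price drop, poor earnings report) ≈ 0.2062

Under noisy-OR, P(price drop | causes) = 1 − (1−0.01)·∏(1−qᵢ) over the active causes.
By total probability over both values of sector-wide selloff:
  P(price drop | poor earnings report) = 0.7426·0.817 + 0.861004·0.183
        = 0.606704 + 0.157564 = 0.764268
Keeping only the sector-wide selloff-present terms gives 0.157564, so
  P(sector-wide selloff | price drop, poor earnings report) = 0.157564 / 0.764268 ≈ 0.2062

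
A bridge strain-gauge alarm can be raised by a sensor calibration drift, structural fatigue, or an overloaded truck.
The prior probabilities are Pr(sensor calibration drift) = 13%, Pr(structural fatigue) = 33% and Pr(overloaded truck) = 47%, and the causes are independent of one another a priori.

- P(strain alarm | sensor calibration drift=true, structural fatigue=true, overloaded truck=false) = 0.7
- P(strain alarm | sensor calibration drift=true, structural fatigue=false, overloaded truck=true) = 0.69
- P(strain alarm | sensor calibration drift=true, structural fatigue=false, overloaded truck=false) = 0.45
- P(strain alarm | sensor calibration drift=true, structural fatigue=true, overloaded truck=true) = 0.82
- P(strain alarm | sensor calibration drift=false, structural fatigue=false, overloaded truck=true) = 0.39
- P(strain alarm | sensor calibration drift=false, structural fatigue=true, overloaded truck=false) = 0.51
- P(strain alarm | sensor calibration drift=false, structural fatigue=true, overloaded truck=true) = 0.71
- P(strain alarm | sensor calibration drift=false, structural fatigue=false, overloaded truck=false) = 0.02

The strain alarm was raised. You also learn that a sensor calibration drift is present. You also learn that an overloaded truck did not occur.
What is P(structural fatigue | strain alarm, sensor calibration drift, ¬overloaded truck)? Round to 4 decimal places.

By total probability over both values of structural fatigue:
  P(strain alarm | sensor calibration drift, ¬overloaded truck) = 0.45*0.67 + 0.7*0.33
        = 0.301500 + 0.231000 = 0.532500
Configurations with structural fatigue contribute 0.231000, so
  P(structural fatigue | strain alarm, sensor calibration drift, ¬overloaded truck) = 0.231000 / 0.532500 ≈ 0.4338

P(structural fatigue | strain alarm, sensor calibration drift, ¬overloaded truck) ≈ 0.4338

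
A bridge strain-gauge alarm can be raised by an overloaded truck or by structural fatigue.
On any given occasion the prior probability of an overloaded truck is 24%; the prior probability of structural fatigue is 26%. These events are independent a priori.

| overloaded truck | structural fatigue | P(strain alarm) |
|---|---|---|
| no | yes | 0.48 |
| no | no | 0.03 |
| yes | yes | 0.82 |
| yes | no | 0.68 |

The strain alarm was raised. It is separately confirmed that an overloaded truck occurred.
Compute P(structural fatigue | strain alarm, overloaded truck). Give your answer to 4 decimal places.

Weight on structural fatigue=true, given the evidence: 0.82×0.26 = 0.213200
The normalizing constant is 0.68×0.74 + 0.82×0.26 = 0.716400
P(structural fatigue | strain alarm, overloaded truck) = 0.213200/0.716400 ≈ 0.2976

P(structural fatigue | strain alarm, overloaded truck) ≈ 0.2976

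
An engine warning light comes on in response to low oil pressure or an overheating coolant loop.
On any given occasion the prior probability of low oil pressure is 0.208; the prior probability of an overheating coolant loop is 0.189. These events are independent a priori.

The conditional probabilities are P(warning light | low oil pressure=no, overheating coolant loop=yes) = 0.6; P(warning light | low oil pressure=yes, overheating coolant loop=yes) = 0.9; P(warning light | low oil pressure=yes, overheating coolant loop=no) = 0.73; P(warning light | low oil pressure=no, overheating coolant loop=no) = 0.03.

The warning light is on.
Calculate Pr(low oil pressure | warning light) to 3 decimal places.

P(warning light) = 0.03·0.792·0.811 + 0.6·0.792·0.189 + 0.73·0.208·0.811 + 0.9·0.208·0.189 = 0.019269 + 0.089813 + 0.123142 + 0.035381 = 0.267605
Restricting to configurations with low oil pressure present: 0.123142 + 0.035381 = 0.158523.
Hence the posterior is 0.158523/0.267605 ≈ 0.592.

Pr(low oil pressure | warning light) ≈ 0.592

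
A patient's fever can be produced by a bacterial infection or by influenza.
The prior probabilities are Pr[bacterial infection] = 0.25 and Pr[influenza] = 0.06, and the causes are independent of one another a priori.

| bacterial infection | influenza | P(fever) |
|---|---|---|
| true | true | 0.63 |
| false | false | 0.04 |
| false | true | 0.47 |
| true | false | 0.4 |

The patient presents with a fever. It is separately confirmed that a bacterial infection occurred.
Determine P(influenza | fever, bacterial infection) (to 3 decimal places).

P(influenza | fever, bacterial infection) ≈ 0.091

Enumerate both values of influenza and weight by the priors:
  P(fever | bacterial infection) = 0.4×0.94 + 0.63×0.06
        = 0.376000 + 0.037800 = 0.413800
The terms with influenza present sum to 0.037800, so
  P(influenza | fever, bacterial infection) = 0.037800 / 0.413800 ≈ 0.091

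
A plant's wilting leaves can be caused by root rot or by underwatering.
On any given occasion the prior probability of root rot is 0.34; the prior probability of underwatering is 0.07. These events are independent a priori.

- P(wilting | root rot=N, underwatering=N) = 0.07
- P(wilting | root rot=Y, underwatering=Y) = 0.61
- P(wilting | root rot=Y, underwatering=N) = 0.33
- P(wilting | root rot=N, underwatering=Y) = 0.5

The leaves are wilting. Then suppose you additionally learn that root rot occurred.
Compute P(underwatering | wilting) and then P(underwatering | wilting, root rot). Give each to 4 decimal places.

P(underwatering | wilting) ≈ 0.2034; P(underwatering | wilting, root rot) ≈ 0.1221

By total probability over the 4 (root rot, underwatering) configurations:
  P(wilting) = 0.07·0.66·0.93 + 0.5·0.66·0.07 + 0.33·0.34·0.93 + 0.61·0.34·0.07
        = 0.042966 + 0.023100 + 0.104346 + 0.014518 = 0.184930
Configurations with underwatering contribute 0.037618, so
  P(underwatering | wilting) = 0.037618 / 0.184930 ≈ 0.2034

Now condition on the additional information:
P(wilting | root rot) = 0.33*0.93 + 0.61*0.07 = 0.306900 + 0.042700 = 0.349600
Of this, 0.042700 comes from 0.61*0.07 (the underwatering=true cases).
Hence the posterior is 0.042700/0.349600 ≈ 0.1221.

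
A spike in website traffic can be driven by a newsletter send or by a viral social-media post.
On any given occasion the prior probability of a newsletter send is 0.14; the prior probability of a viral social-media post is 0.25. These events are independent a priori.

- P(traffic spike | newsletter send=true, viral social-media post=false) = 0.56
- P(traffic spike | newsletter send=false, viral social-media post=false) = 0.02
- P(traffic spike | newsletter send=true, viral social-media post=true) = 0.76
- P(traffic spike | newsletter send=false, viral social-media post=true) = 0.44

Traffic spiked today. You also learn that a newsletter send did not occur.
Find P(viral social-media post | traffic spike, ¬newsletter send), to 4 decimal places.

Numerator (weight on configurations with viral social-media post): 0.44×0.25 = 0.110000
The normalizing constant is 0.02×0.75 + 0.44×0.25 = 0.125000
Posterior = 0.110000 / 0.125000 ≈ 0.8800

P(viral social-media post | traffic spike, ¬newsletter send) ≈ 0.8800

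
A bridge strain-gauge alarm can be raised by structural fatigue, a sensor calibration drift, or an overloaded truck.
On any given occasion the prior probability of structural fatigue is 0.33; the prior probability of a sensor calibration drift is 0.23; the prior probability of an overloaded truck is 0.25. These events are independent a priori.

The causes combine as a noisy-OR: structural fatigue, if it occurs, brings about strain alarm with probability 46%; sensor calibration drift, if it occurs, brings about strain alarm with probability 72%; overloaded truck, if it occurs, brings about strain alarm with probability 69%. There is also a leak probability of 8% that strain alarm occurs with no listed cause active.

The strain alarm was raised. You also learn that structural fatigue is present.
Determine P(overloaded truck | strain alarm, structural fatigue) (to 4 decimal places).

Under noisy-OR, P(strain alarm | causes) = 1 − (1−0.08)·∏(1−qᵢ) over the active causes.
P(strain alarm | structural fatigue) = 0.5032*0.77*0.75 + 0.845992*0.77*0.25 + 0.860896*0.23*0.75 + 0.956878*0.23*0.25 = 0.290598 + 0.162853 + 0.148505 + 0.055020 = 0.656976
Restricting to configurations with overloaded truck present: 0.162853 + 0.055020 = 0.217873.
P(overloaded truck | strain alarm, structural fatigue) = 0.217873 / 0.656976 ≈ 0.3316

P(overloaded truck | strain alarm, structural fatigue) ≈ 0.3316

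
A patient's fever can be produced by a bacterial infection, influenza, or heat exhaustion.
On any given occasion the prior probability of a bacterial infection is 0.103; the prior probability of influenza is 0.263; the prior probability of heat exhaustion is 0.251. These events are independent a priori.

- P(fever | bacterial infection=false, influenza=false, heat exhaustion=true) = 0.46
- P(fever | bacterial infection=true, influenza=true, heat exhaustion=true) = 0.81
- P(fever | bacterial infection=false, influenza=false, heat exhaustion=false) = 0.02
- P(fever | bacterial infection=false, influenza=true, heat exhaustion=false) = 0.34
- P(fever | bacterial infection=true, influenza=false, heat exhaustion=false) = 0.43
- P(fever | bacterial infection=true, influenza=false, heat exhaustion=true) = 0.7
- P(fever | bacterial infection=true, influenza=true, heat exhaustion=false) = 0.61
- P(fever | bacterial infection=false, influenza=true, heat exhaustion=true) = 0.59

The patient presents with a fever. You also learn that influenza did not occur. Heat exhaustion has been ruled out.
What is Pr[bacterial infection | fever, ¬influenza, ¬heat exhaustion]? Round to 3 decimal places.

Sum P(fever|·) weighted by the priors over both values of bacterial infection:
  P(fever | ¬influenza, ¬heat exhaustion) = 0.02*0.897 + 0.43*0.103
        = 0.017940 + 0.044290 = 0.062230
Keeping only the bacterial infection-present terms gives 0.044290, so
  P(bacterial infection | fever, ¬influenza, ¬heat exhaustion) = 0.044290 / 0.062230 ≈ 0.712

Pr[bacterial infection | fever, ¬influenza, ¬heat exhaustion] ≈ 0.712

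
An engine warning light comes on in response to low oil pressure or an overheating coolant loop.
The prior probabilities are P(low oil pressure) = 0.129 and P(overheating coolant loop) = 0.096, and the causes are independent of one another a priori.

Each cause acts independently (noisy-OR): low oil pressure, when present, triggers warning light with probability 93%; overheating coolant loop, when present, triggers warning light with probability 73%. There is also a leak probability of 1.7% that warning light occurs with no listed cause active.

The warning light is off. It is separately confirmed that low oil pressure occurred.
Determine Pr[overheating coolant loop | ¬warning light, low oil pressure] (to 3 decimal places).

Under noisy-OR, P(warning light | causes) = 1 − (1−0.017)·∏(1−qᵢ) over the active causes.
Numerator (weight on configurations with overheating coolant loop): 0.018579×0.096 = 0.001784
Denominator P(¬warning light | low oil pressure): 0.06881×0.904 + 0.018579×0.096 = 0.063988
P(overheating coolant loop | ¬warning light, low oil pressure) = 0.001784/0.063988 ≈ 0.028

Pr[overheating coolant loop | ¬warning light, low oil pressure] ≈ 0.028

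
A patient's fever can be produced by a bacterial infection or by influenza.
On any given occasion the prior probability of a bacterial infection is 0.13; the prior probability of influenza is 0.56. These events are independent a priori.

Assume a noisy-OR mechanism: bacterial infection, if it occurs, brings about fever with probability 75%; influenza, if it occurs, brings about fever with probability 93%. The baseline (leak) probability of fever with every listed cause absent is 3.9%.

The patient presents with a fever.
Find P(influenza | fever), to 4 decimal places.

Under noisy-OR, P(fever | causes) = 1 − (1−0.039)·∏(1−qᵢ) over the active causes.
P(fever) = 0.039*0.87*0.44 + 0.93273*0.87*0.56 + 0.75975*0.13*0.44 + 0.983182*0.13*0.56 = 0.014929 + 0.454426 + 0.043458 + 0.071576 = 0.584389
The influenza-present share is 0.454426 + 0.071576 = 0.526002.
So P(influenza | fever) = 0.526002/0.584389 ≈ 0.9001.

P(influenza | fever) ≈ 0.9001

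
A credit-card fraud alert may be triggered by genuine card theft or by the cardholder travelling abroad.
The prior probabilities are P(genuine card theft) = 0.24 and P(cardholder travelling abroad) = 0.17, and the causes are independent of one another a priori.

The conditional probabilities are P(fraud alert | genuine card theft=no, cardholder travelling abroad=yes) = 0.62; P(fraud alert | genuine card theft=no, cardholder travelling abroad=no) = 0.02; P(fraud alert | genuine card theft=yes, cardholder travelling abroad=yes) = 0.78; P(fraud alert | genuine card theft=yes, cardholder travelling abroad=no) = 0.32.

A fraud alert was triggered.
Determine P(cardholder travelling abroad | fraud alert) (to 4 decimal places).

P(cardholder travelling abroad | fraud alert) ≈ 0.5945

By total probability over the 4 (genuine card theft, cardholder travelling abroad) configurations:
  P(fraud alert) = 0.02·0.76·0.83 + 0.62·0.76·0.17 + 0.32·0.24·0.83 + 0.78·0.24·0.17
        = 0.012616 + 0.080104 + 0.063744 + 0.031824 = 0.188288
Keeping only the cardholder travelling abroad-present terms gives 0.111928, so
  P(cardholder travelling abroad | fraud alert) = 0.111928 / 0.188288 ≈ 0.5945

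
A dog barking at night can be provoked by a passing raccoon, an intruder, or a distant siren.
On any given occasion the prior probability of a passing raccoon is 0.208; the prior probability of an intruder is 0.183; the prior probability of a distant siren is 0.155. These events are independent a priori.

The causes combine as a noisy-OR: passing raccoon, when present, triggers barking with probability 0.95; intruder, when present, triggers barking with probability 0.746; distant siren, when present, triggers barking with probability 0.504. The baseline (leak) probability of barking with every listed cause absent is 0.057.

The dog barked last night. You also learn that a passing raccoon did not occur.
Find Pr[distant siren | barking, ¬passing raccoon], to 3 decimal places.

Under noisy-OR, P(barking | causes) = 1 − (1−0.057)·∏(1−qᵢ) over the active causes.
For the numerator, keep only distant siren=true terms: 0.067404 + 0.024995 = 0.092399
Normalizer over all consistent configurations: 0.057×0.817×0.845 + 0.532272×0.817×0.155 + 0.760478×0.183×0.845 + 0.881197×0.183×0.155 = 0.249347
Posterior = 0.092399 / 0.249347 ≈ 0.371

Pr[distant siren | barking, ¬passing raccoon] ≈ 0.371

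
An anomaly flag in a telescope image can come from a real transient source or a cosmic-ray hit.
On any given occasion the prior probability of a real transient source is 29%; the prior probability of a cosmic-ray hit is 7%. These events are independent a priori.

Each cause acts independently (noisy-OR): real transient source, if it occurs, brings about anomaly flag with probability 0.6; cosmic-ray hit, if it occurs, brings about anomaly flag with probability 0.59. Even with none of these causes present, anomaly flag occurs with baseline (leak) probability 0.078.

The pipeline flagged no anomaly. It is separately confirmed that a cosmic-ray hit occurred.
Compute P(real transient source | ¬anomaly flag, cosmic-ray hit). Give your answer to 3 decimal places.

P(real transient source | ¬anomaly flag, cosmic-ray hit) ≈ 0.140

Under noisy-OR, P(anomaly flag | causes) = 1 − (1−0.078)·∏(1−qᵢ) over the active causes.
P(¬anomaly flag | cosmic-ray hit) = 0.37802×0.71 + 0.151208×0.29 = 0.268394 + 0.043850 = 0.312244
Of this, 0.043850 comes from 0.151208×0.29 (the real transient source=true cases).
Hence the posterior is 0.043850/0.312244 ≈ 0.140.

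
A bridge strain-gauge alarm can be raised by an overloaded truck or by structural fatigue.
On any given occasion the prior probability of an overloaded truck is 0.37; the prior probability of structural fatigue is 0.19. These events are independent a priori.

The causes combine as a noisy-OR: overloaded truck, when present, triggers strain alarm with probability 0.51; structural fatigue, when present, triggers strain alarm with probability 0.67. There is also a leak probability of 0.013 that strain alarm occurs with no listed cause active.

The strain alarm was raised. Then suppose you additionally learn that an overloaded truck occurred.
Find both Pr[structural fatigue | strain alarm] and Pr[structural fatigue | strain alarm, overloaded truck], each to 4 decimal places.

Pr[structural fatigue | strain alarm] ≈ 0.4641; Pr[structural fatigue | strain alarm, overloaded truck] ≈ 0.2763

Under noisy-OR, P(strain alarm | causes) = 1 − (1−0.013)·∏(1−qᵢ) over the active causes.
P(strain alarm) = 0.013×0.63×0.81 + 0.67429×0.63×0.19 + 0.51637×0.37×0.81 + 0.840402×0.37×0.19 = 0.006634 + 0.080713 + 0.154756 + 0.059080 = 0.301183
Of this, 0.139793 comes from 0.080713 + 0.059080 (the structural fatigue=true cases).
P(structural fatigue | strain alarm) = 0.139793 / 0.301183 ≈ 0.4641

Now also conditioning on overloaded truck=true:
For the numerator, keep only structural fatigue=true terms: 0.840402*0.19 = 0.159676
The normalizing constant is 0.51637*0.81 + 0.840402*0.19 = 0.577936
Posterior = 0.159676 / 0.577936 ≈ 0.2763
— overloaded truck explains away the evidence for structural fatigue.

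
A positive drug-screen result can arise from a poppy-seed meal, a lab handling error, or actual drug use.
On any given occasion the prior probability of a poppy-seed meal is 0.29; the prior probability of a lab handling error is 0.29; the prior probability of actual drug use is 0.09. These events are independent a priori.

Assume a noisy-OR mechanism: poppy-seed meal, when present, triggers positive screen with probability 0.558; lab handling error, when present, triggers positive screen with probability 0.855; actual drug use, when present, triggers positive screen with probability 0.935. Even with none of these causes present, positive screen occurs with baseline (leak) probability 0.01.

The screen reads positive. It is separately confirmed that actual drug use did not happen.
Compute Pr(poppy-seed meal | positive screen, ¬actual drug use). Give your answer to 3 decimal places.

Under noisy-OR, P(positive screen | causes) = 1 − (1−0.01)·∏(1−qᵢ) over the active causes.
Weight on poppy-seed meal=true, given the evidence: 0.115802 + 0.078764 = 0.194566
Normalizer over all consistent configurations: 0.01·0.71·0.71 + 0.85645·0.71·0.29 + 0.56242·0.29·0.71 + 0.936551·0.29·0.29 = 0.375950
Posterior = 0.194566 / 0.375950 ≈ 0.518

Pr(poppy-seed meal | positive screen, ¬actual drug use) ≈ 0.518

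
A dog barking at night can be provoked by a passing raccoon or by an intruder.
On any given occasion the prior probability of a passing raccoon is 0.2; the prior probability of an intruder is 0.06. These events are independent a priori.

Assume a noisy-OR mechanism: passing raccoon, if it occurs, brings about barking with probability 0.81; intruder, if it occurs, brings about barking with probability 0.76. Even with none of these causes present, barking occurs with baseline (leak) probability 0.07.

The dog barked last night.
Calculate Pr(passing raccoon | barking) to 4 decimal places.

Under noisy-OR, P(barking | causes) = 1 − (1−0.07)·∏(1−qᵢ) over the active causes.
Enumerate the 4 (passing raccoon, intruder) configurations and weight by the priors:
  P(barking) = 0.07*0.8*0.94 + 0.7768*0.8*0.06 + 0.8233*0.2*0.94 + 0.957592*0.2*0.06
        = 0.052640 + 0.037286 + 0.154780 + 0.011491 = 0.256197
Configurations with passing raccoon contribute 0.166271, so
  P(passing raccoon | barking) = 0.166271 / 0.256197 ≈ 0.6490

Pr(passing raccoon | barking) ≈ 0.6490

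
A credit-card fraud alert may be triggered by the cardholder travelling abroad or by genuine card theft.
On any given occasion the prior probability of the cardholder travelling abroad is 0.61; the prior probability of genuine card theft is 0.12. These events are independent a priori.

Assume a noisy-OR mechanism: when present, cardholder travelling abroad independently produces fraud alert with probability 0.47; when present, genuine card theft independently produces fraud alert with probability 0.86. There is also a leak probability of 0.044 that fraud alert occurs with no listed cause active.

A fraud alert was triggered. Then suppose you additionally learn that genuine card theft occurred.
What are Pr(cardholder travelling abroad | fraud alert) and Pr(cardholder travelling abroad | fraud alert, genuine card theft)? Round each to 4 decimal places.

Pr(cardholder travelling abroad | fraud alert) ≈ 0.8568; Pr(cardholder travelling abroad | fraud alert, genuine card theft) ≈ 0.6265

Under noisy-OR, P(fraud alert | causes) = 1 − (1−0.044)·∏(1−qᵢ) over the active causes.
For the numerator, keep only cardholder travelling abroad=true terms: 0.264814 + 0.068008 = 0.332822
Normalizer over all consistent configurations: 0.044·0.39·0.88 + 0.86616·0.39·0.12 + 0.49332·0.61·0.88 + 0.929065·0.61·0.12 = 0.388459
P(cardholder travelling abroad | fraud alert) = 0.332822/0.388459 ≈ 0.8568

Now also conditioning on genuine card theft=true:
Numerator (weight on configurations with cardholder travelling abroad): 0.929065*0.61 = 0.566730
The normalizing constant is 0.86616*0.39 + 0.929065*0.61 = 0.904532
P(cardholder travelling abroad | fraud alert, genuine card theft) = 0.566730/0.904532 ≈ 0.6265
This is intercausal reasoning (explaining away): once genuine card theft accounts for the fraud alert, cardholder travelling abroad becomes less likely.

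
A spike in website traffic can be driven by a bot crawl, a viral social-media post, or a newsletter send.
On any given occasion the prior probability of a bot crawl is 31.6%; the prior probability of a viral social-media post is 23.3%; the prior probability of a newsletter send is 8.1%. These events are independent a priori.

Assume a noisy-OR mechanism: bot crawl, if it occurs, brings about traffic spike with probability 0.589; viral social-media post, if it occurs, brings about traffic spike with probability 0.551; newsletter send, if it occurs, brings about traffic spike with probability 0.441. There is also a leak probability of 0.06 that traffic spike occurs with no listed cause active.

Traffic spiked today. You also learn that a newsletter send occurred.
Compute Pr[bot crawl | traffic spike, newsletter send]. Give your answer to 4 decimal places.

Pr[bot crawl | traffic spike, newsletter send] ≈ 0.4090

Under noisy-OR, P(traffic spike | causes) = 1 − (1−0.06)·∏(1−qᵢ) over the active causes.
Enumerate the 4 (bot crawl, viral social-media post) configurations and weight by the priors:
  P(traffic spike | newsletter send) = 0.47454·0.684·0.767 + 0.764068·0.684·0.233 + 0.784036·0.316·0.767 + 0.903032·0.316·0.233
        = 0.248957 + 0.121771 + 0.190028 + 0.066488 = 0.627244
Keeping only the bot crawl-present terms gives 0.256516, so
  P(bot crawl | traffic spike, newsletter send) = 0.256516 / 0.627244 ≈ 0.4090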